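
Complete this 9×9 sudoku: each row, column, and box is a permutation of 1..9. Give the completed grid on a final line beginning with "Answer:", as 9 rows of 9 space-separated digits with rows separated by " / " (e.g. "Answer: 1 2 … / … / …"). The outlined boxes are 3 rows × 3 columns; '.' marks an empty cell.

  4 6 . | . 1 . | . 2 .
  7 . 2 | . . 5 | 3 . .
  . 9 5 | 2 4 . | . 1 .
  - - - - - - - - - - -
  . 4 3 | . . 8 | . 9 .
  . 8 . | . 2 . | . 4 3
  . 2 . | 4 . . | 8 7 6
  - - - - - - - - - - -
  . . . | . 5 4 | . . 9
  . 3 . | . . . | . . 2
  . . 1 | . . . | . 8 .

Step 1. [r6c1∈{1,5,9}] 5 has one home in row 6: r6c1 ⇒ r6c1=5.
Step 2. [r6c6∈{1,3,9}] in row 6, 1 fits only at r6c6. So r6c6=1.
Step 3. [r5c3∈{6,7,9}] in box 4, 7 fits only at r5c3 ⇒ r5c3=7.
Step 4. [r9c6∈{2,3,6,7,9}] across col 6, 2 lands solely at r9c6 ⇒ r9c6=2.
Step 5. [r2c8∈{6}] r2c8's peers cover all but 6. So r2c8=6.
Step 6. [r3c7∈{7}] nothing but 7 survives at r3c7, so r3c7=7.
Step 7. [r9c9∈{4,5,7}] col 9 places 7 nowhere but r9c9 ⇒ r9c9=7.
Step 8. [r1c3∈{8}] r1c3 has the single candidate 8. So r1c3=8.
Step 9. [r7c3∈{6}] r7c3 is down to just 6 ⇒ r7c3=6.
Step 10. [r9c1∈{9}] r9c1 is down to just 9, so r9c1=9.
Step 11. [r7c7∈{1}] r7c7 is down to just 1. So r7c7=1.
Step 12. [r5c7∈{5}] nothing but 5 survives at r5c7 ⇒ r5c7=5.
Step 13. [r8c4∈{1,6,7,8,9}] r8c4 is the only open cell in row 8 admitting 1 ⇒ r8c4=1.
Step 14. [r3c6∈{3,6}] r3c6 is the only open cell in row 3 admitting 6 ⇒ r3c6=6.
Step 15. [r5c6∈{9}] r5c6 has the single candidate 9. So r5c6=9.
Step 16. [r8c5∈{6,7,8,9}] row 8 places 9 nowhere but r8c5. So r8c5=9.
Step 17. [r5c4∈{6}] r5c4's peers cover all but 6 ⇒ r5c4=6.
Step 18. [r7c4∈{3,7,8}] r7c4 is the only open cell in box 8 admitting 8, so r7c4=8.
Step 19. [r9c5∈{3,6}] across col 5, 6 lands solely at r9c5, so r9c5=6.
Step 20. [r1c6∈{3,7}] in col 6, 3 fits only at r1c6 ⇒ r1c6=3.
Step 21. [r1c4∈{7,9}] 7 has one home in row 1: r1c4, so r1c4=7.
Step 22. [r4c9∈{1}] nothing but 1 survives at r4c9. So r4c9=1.
Step 23. [r2c9∈{4,8}] row 2 places 4 nowhere but r2c9 ⇒ r2c9=4.
Step 24. [r9c7∈{4}] r9c7 is down to just 4. So r9c7=4.
Step 25. [r9c2∈{5}] only 5 remains possible at r9c2 ⇒ r9c2=5.
Step 26. [r2c4∈{9}] r2c4's peers cover all but 9. So r2c4=9.
Step 27. [r2c2∈{1}] nothing but 1 survives at r2c2 ⇒ r2c2=1.
Step 28. [r3c9∈{8}] r3c9 has the single candidate 8, so r3c9=8.
Step 29. [r8c1∈{8}] only 8 remains possible at r8c1. So r8c1=8.
Step 30. [r7c8∈{3}] r7c8's peers cover all but 3 ⇒ r7c8=3.
Step 31. [r4c5∈{7}] only 7 remains possible at r4c5 ⇒ r4c5=7.
Step 32. [r5c1∈{1}] nothing but 1 survives at r5c1 ⇒ r5c1=1.
Step 33. [r8c7∈{6}] only 6 remains possible at r8c7 ⇒ r8c7=6.
Step 34. [r4c7∈{2}] r4c7's peers cover all but 2, so r4c7=2.
Step 35. [r1c9∈{5}] only 5 remains possible at r1c9. So r1c9=5.
Step 36. [r2c5∈{8}] r2c5 is down to just 8 ⇒ r2c5=8.
Step 37. [r7c2∈{7}] only 7 remains possible at r7c2 ⇒ r7c2=7.
Step 38. [r8c3∈{4}] r8c3 is down to just 4. So r8c3=4.
Step 39. [r8c8∈{5}] nothing but 5 survives at r8c8. So r8c8=5.
Step 40. [r7c1∈{2}] only 2 remains possible at r7c1, so r7c1=2.
Step 41. [r6c3∈{9}] r6c3 is down to just 9 ⇒ r6c3=9.
Step 42. [r3c1∈{3}] only 3 remains possible at r3c1 ⇒ r3c1=3.
Step 43. [r8c6∈{7}] only 7 remains possible at r8c6 ⇒ r8c6=7.
Step 44. [r4c1∈{6}] r4c1 is down to just 6, so r4c1=6.
Step 45. [r4c4∈{5}] nothing but 5 survives at r4c4 ⇒ r4c4=5.
Step 46. [r6c5∈{3}] r6c5 is down to just 3. So r6c5=3.
Step 47. [r1c7∈{9}] only 9 remains possible at r1c7 ⇒ r1c7=9.
Step 48. [r9c4∈{3}] r9c4's peers cover all but 3 ⇒ r9c4=3.

Answer: 4 6 8 7 1 3 9 2 5 / 7 1 2 9 8 5 3 6 4 / 3 9 5 2 4 6 7 1 8 / 6 4 3 5 7 8 2 9 1 / 1 8 7 6 2 9 5 4 3 / 5 2 9 4 3 1 8 7 6 / 2 7 6 8 5 4 1 3 9 / 8 3 4 1 9 7 6 5 2 / 9 5 1 3 6 2 4 8 7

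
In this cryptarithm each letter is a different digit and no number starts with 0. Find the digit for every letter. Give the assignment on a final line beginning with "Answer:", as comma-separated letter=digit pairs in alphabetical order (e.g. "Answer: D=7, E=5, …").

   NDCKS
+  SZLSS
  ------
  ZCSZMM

Step 1. [Z] Z is the leading digit of a 6-digit sum of two 5-digit numbers; the final carry is exactly 1, so Z=1.
Step 2. [col 1: S + S ≡ M (mod 10)] column 1 (S + S ≡ M (mod 10), carry-in 0) doesn't pin M yet; pick M=0 and continue. So M=0.
Step 3. [col 1: S + S ≡ M (mod 10)] from column 1 (M=0, carry-in 0, digits 0,1 already taken and all letters distinct): S must equal 5, so S=5.
Step 4. [col 2: K + S ≡ M (mod 10)] in column 2 we have K+S≡M with carry-in 1; given S=5, M=0 and digits 0,1,5 already taken and all letters distinct, that pins K to 4 ⇒ K=4.
Step 5. [col 3: C + L ≡ Z (mod 10)] no forcing yet in column 3 (carry-in 1); L=8 is free and consistent — try it ⇒ L=8.
Step 6. [col 3: C + L ≡ Z (mod 10)] from column 3 (L=8, Z=1, carry-in 1, digits 0,1,4,5,8 already taken and all letters distinct): C must equal 2 ⇒ C=2.
Step 7. [col 4: D + Z ≡ S (mod 10)] column 4 reads D+Z+carry(1)=S with Z=1, S=5; with digits 0,1,2,4,5,8 already taken and all letters distinct, the only value for D is 3 ⇒ D=3.
Step 8. [col 5: N + S ≡ C (mod 10)] column 5: given S=5, C=2, carry-in 0, and digits 0,1,2,3,4,5,8 already taken and all letters distinct, N+S≡C (mod 10) forces N=7 ⇒ N=7.

Answer: C=2, D=3, K=4, L=8, M=0, N=7, S=5, Z=1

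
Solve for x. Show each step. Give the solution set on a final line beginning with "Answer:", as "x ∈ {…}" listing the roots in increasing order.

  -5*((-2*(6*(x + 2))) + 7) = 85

Step 1. [-5*((-2*(6*(x + 2))) + 7) = 85] LHS = -5·(…); ÷-5 both sides. So div: (-2*(6*(x + 2))) + 7 = -17.
Step 2. [(-2*(6*(x + 2))) + 7 = -17] the outer +7 inverts by subtracting 7 ⇒ sub: -2*(6*(x + 2)) = -24.
Step 3. [-2*(6*(x + 2)) = -24] -2 out front; divide by -2, so div: 6*(x + 2) = 12.
Step 4. [6*(x + 2) = 12] divide by the outer 6 ⇒ div: x + 2 = 2.
Step 5. [x + 2 = 2] +2 is outermost — subtract 2 both sides, so sub: x = 0.

Answer: x ∈ {0}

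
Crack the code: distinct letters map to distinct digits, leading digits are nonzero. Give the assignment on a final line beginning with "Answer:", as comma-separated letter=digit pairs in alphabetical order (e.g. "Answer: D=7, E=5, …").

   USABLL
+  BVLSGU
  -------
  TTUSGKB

Step 1. [T] the sum has 7 digits but both addends have 6; that extra leading digit T is the final carry, namely 1. So T=1.
Step 2. [col 1: L + U ≡ B (mod 10)] several values work for B in column 1 (L + U ≡ B (mod 10), carry-in 0); try B=7 ⇒ B=7.
Step 3. [col 1: L + U ≡ B (mod 10)] column 1 (L + U ≡ B (mod 10), carry-in 0) doesn't pin L yet; pick L=4 and continue ⇒ L=4.
Step 4. [col 1: L + U ≡ B (mod 10)] column 1: given L=4, B=7, carry-in 0, and digits 1,4,7 already taken and all letters distinct, L+U≡B (mod 10) forces U=3, so U=3.
Step 5. [col 2: L + G ≡ K (mod 10)] no forcing yet in column 2 (carry-in 0); G=2 is free and consistent — try it. So G=2.
Step 6. [col 2: L + G ≡ K (mod 10)] in column 2 we have L+G≡K with carry-in 0; given L=4, G=2 and digits 1,2,3,4,7 already taken and all letters distinct, that pins K to 6 ⇒ K=6.
Step 7. [col 3: B + S ≡ G (mod 10)] column 3: given B=7, G=2, carry-in 0, and digits 1,2,3,4,6,7 already taken and all letters distinct, B+S≡G (mod 10) forces S=5 ⇒ S=5.
Step 8. [col 4: A + L ≡ S (mod 10)] column 4: given L=4, S=5, carry-in 1, and digits 1,2,3,4,5,6,7 already taken and all letters distinct, A+L≡S (mod 10) forces A=0 ⇒ A=0.
Step 9. [col 5: S + V ≡ U (mod 10)] column 5: given S=5, U=3, carry-in 0, and digits 0,1,2,3,4,5,6,7 already taken and all letters distinct, S+V≡U (mod 10) forces V=8. So V=8.

Answer: A=0, B=7, G=2, K=6, L=4, S=5, T=1, U=3, V=8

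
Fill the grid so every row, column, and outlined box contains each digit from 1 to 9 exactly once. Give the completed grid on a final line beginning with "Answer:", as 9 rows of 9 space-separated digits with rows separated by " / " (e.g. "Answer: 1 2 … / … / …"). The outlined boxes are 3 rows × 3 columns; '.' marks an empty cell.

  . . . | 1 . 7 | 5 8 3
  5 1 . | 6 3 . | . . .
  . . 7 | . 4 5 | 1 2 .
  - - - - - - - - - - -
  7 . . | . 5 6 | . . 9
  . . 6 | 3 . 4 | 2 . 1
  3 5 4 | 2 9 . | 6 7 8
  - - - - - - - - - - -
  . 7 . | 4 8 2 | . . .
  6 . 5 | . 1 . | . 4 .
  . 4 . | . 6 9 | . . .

Step 1. [r2c3∈{2,8,9}] r2c3 is the only open cell in row 2 admitting 2 ⇒ r2c3=2.
Step 2. [r7c8∈{1,3,5,6,9}] across col 8, 6 lands solely at r7c8 ⇒ r7c8=6.
Step 3. [r1c3∈{9}] r1c3 is down to just 9 ⇒ r1c3=9.
Step 4. [r3c1∈{8}] r3c1's peers cover all but 8 ⇒ r3c1=8.
Step 5. [r9c8∈{1,3,5}] in col 8, 1 fits only at r9c8. So r9c8=1.
Step 6. [r5c2∈{8,9}] across row 5, 8 lands solely at r5c2, so r5c2=8.
Step 7. [r8c2∈{2,3,9}] 9 has one home in col 2: r8c2 ⇒ r8c2=9.
Step 8. [r8c4∈{7}] nothing but 7 survives at r8c4. So r8c4=7.
Step 9. [r8c7∈{3,8}] r8c7 is the only open cell in row 8 admitting 8. So r8c7=8.
Step 10. [r7c7∈{3,9}] r7c7 is the only open cell in row 7 admitting 9. So r7c7=9.
Step 11. [r9c7∈{3,7}] 3 has one home in box 9: r9c7. So r9c7=3.
Step 12. [r9c9∈{2,5,7}] in row 9, 7 fits only at r9c9 ⇒ r9c9=7.
Step 13. [r3c9∈{6}] r3c9 is down to just 6 ⇒ r3c9=6.
Step 14. [r2c9∈{4}] only 4 remains possible at r2c9, so r2c9=4.
Step 15. [r7c3∈{1,3}] across row 7, 3 lands solely at r7c3. So r7c3=3.
Step 16. [r1c2∈{6}] r1c2's peers cover all but 6 ⇒ r1c2=6.
Step 17. [r3c2∈{3}] r3c2's peers cover all but 3, so r3c2=3.
Step 18. [r4c3∈{1}] r4c3 is down to just 1, so r4c3=1.
Step 19. [r2c7∈{7}] r2c7's peers cover all but 7, so r2c7=7.
Step 20. [r4c7∈{4}] r4c7's peers cover all but 4, so r4c7=4.
Step 21. [r5c1∈{9}] r5c1's peers cover all but 9 ⇒ r5c1=9.
Step 22. [r8c6∈{3}] r8c6 is down to just 3 ⇒ r8c6=3.
Step 23. [r6c6∈{1}] only 1 remains possible at r6c6 ⇒ r6c6=1.
Step 24. [r4c8∈{3}] only 3 remains possible at r4c8 ⇒ r4c8=3.
Step 25. [r2c8∈{9}] nothing but 9 survives at r2c8 ⇒ r2c8=9.
Step 26. [r7c1∈{1}] r7c1 has the single candidate 1 ⇒ r7c1=1.
Step 27. [r3c4∈{9}] r3c4's peers cover all but 9. So r3c4=9.
Step 28. [r9c4∈{5}] r9c4 is down to just 5, so r9c4=5.
Step 29. [r4c2∈{2}] only 2 remains possible at r4c2, so r4c2=2.
Step 30. [r2c6∈{8}] r2c6's peers cover all but 8 ⇒ r2c6=8.
Step 31. [r1c1∈{4}] r1c1 has the single candidate 4 ⇒ r1c1=4.
Step 32. [r4c4∈{8}] r4c4 is down to just 8 ⇒ r4c4=8.
Step 33. [r9c3∈{8}] r9c3 is down to just 8, so r9c3=8.
Step 34. [r5c8∈{5}] r5c8 is down to just 5. So r5c8=5.
Step 35. [r9c1∈{2}] r9c1 has the single candidate 2. So r9c1=2.
Step 36. [r8c9∈{2}] r8c9's peers cover all but 2 ⇒ r8c9=2.
Step 37. [r1c5∈{2}] r1c5 has the single candidate 2 ⇒ r1c5=2.
Step 38. [r5c5∈{7}] r5c5 has the single candidate 7. So r5c5=7.
Step 39. [r7c9∈{5}] only 5 remains possible at r7c9, so r7c9=5.

Answer: 4 6 9 1 2 7 5 8 3 / 5 1 2 6 3 8 7 9 4 / 8 3 7 9 4 5 1 2 6 / 7 2 1 8 5 6 4 3 9 / 9 8 6 3 7 4 2 5 1 / 3 5 4 2 9 1 6 7 8 / 1 7 3 4 8 2 9 6 5 / 6 9 5 7 1 3 8 4 2 / 2 4 8 5 6 9 3 1 7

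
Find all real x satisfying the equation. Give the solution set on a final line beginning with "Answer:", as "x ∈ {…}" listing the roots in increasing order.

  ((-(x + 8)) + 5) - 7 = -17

Step 1. [((-(x + 8)) + 5) - 7 = -17] peel the -7: add 7 from each side, so sub: (-(x + 8)) + 5 = -10.
Step 2. [(-(x + 8)) + 5 = -10] 5 comes off first (subtract 5) ⇒ sub: -(x + 8) = -15.
Step 3. [-(x + 8) = -15] flip signs both sides, so neg: x + 8 = 15.
Step 4. [x + 8 = 15] subtract 8: x sits inside (… + 8), so sub: x = 7.

Answer: x ∈ {7}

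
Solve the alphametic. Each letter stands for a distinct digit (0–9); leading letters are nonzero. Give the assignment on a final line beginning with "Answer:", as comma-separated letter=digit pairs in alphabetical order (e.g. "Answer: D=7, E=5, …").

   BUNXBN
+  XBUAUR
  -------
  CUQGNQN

Step 1. [col 1: N + R ≡ N (mod 10)] column 1 reads N+R+carry(0)=N with nothing yet; with all letters distinct, none taken yet, the only value for R is 0, so R=0.
Step 2. [C] the sum has 7 digits but both addends have 6; that extra leading digit C is the final carry, namely 1 ⇒ C=1.
Step 3. [col 1: N + R ≡ N (mod 10)] several values work for N in column 1 (N + R ≡ N (mod 10), carry-in 0); try N=3. So N=3.
Step 4. [col 2: B + U ≡ Q (mod 10)] no forcing yet in column 2 (carry-in 0); Q=9 is free and consistent — try it. So Q=9.
Step 5. [col 2: B + U ≡ Q (mod 10)] no forcing yet in column 2 (carry-in 0); U=2 is free and consistent — try it. So U=2.
Step 6. [col 2: B + U ≡ Q (mod 10)] from column 2 (U=2, Q=9, carry-in 0, digits 0,1,2,3,9 already taken and all letters distinct): B must equal 7 ⇒ B=7.
Step 7. [col 3: X + A ≡ N (mod 10)] no forcing yet in column 3 (carry-in 0); X=5 is free and consistent — try it. So X=5.
Step 8. [col 3: X + A ≡ N (mod 10)] in column 3 we have X+A≡N with carry-in 0; given X=5, N=3 and digits 0,1,2,3,5,7,9 already taken and all letters distinct, that pins A to 8 ⇒ A=8.
Step 9. [col 4: N + U ≡ G (mod 10)] column 4: given N=3, U=2, carry-in 1, and digits 0,1,2,3,5,7,8,9 already taken and all letters distinct, N+U≡G (mod 10) forces G=6, so G=6.

Answer: A=8, B=7, C=1, G=6, N=3, Q=9, R=0, U=2, X=5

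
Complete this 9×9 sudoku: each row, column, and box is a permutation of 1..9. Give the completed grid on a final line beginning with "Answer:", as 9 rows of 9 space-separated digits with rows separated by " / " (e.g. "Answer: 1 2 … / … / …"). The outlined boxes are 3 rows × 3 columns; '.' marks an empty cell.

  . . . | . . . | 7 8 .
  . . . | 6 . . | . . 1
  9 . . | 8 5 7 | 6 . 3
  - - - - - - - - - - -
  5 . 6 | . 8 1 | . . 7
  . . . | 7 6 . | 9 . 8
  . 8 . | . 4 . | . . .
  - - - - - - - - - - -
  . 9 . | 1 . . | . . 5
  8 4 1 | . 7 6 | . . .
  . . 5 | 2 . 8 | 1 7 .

Step 1. [r7c5∈{3}] r7c5's peers cover all but 3 ⇒ r7c5=3.
Step 2. [r1c4∈{3,4,9}] r1c4 is the only open cell in col 4 admitting 4, so r1c4=4.
Step 3. [r2c2∈{2,3,5,7}] col 2 places 7 nowhere but r2c2. So r2c2=7.
Step 4. [r6c3∈{2,3,7,9}] col 3 places 9 nowhere but r6c3, so r6c3=9.
Step 5. [r9c9∈{4,6,9}] across row 9, 4 lands solely at r9c9. So r9c9=4.
Step 6. [r6c1∈{1,2,3,7}] 7 has one home in row 6: r6c1, so r6c1=7.
Step 7. [r6c8∈{1,2,3,5,6}] across row 6, 1 lands solely at r6c8, so r6c8=1.
Step 8. [r1c2∈{1,2,3,5,6}] across row 1, 5 lands solely at r1c2, so r1c2=5.
Step 9. [r1c1∈{1,2,3,6}] row 1 places 6 nowhere but r1c1. So r1c1=6.
Step 10. [r7c1∈{2}] r7c1 is down to just 2 ⇒ r7c1=2.
Step 11. [r2c3∈{2,3,4,8}] in row 2, 8 fits only at r2c3, so r2c3=8.
Step 12. [r9c5∈{9}] only 9 remains possible at r9c5. So r9c5=9.
Step 13. [r2c5∈{2}] r2c5's peers cover all but 2, so r2c5=2.
Step 14. [r9c1∈{3}] nothing but 3 survives at r9c1. So r9c1=3.
Step 15. [r2c1∈{4}] r2c1 has the single candidate 4 ⇒ r2c1=4.
Step 16. [r4c7∈{2,3,4}] col 7 places 4 nowhere but r4c7, so r4c7=4.
Step 17. [r3c3∈{2}] only 2 remains possible at r3c3 ⇒ r3c3=2.
Step 18. [r2c6∈{3,9}] r2c6 is the only open cell in row 2 admitting 3. So r2c6=3.
Step 19. [r2c8∈{5,9}] across row 2, 9 lands solely at r2c8, so r2c8=9.
Step 20. [r5c8∈{2,3,5}] r5c8 is the only open cell in col 8 admitting 5, so r5c8=5.
Step 21. [r1c9∈{2}] only 2 remains possible at r1c9 ⇒ r1c9=2.
Step 22. [r6c6∈{2,5}] in col 6, 5 fits only at r6c6 ⇒ r6c6=5.
Step 23. [r6c7∈{2,3}] across row 6, 2 lands solely at r6c7 ⇒ r6c7=2.
Step 24. [r4c8∈{3}] only 3 remains possible at r4c8, so r4c8=3.
Step 25. [r5c2∈{1,2,3}] across col 2, 3 lands solely at r5c2. So r5c2=3.
Step 26. [r6c4∈{3}] nothing but 3 survives at r6c4 ⇒ r6c4=3.
Step 27. [r8c9∈{9}] nothing but 9 survives at r8c9. So r8c9=9.
Step 28. [r4c4∈{9}] r4c4 has the single candidate 9, so r4c4=9.
Step 29. [r3c2∈{1}] r3c2 has the single candidate 1, so r3c2=1.
Step 30. [r7c7∈{8}] r7c7's peers cover all but 8, so r7c7=8.
Step 31. [r5c6∈{2}] r5c6's peers cover all but 2, so r5c6=2.
Step 32. [r8c8∈{2}] r8c8 is down to just 2 ⇒ r8c8=2.
Step 33. [r8c7∈{3}] r8c7 has the single candidate 3. So r8c7=3.
Step 34. [r1c6∈{9}] r1c6's peers cover all but 9, so r1c6=9.
Step 35. [r6c9∈{6}] only 6 remains possible at r6c9. So r6c9=6.
Step 36. [r4c2∈{2}] r4c2 has the single candidate 2, so r4c2=2.
Step 37. [r7c8∈{6}] nothing but 6 survives at r7c8 ⇒ r7c8=6.
Step 38. [r7c3∈{7}] r7c3 is down to just 7. So r7c3=7.
Step 39. [r7c6∈{4}] r7c6's peers cover all but 4 ⇒ r7c6=4.
Step 40. [r8c4∈{5}] r8c4 is down to just 5 ⇒ r8c4=5.
Step 41. [r2c7∈{5}] only 5 remains possible at r2c7 ⇒ r2c7=5.
Step 42. [r1c3∈{3}] r1c3 is down to just 3. So r1c3=3.
Step 43. [r5c1∈{1}] r5c1 is down to just 1. So r5c1=1.
Step 44. [r5c3∈{4}] r5c3 is down to just 4 ⇒ r5c3=4.
Step 45. [r9c2∈{6}] r9c2's peers cover all but 6. So r9c2=6.
Step 46. [r3c8∈{4}] only 4 remains possible at r3c8 ⇒ r3c8=4.
Step 47. [r1c5∈{1}] nothing but 1 survives at r1c5 ⇒ r1c5=1.

Answer: 6 5 3 4 1 9 7 8 2 / 4 7 8 6 2 3 5 9 1 / 9 1 2 8 5 7 6 4 3 / 5 2 6 9 8 1 4 3 7 / 1 3 4 7 6 2 9 5 8 / 7 8 9 3 4 5 2 1 6 / 2 9 7 1 3 4 8 6 5 / 8 4 1 5 7 6 3 2 9 / 3 6 5 2 9 8 1 7 4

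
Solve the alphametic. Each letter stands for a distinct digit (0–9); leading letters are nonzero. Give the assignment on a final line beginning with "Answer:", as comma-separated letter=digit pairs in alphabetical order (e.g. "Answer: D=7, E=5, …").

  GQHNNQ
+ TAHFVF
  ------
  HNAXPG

Step 1. [col 1: Q + F ≡ G (mod 10)] column 1 (Q + F ≡ G (mod 10), carry-in 0) doesn't pin F yet; pick F=9 and continue, so F=9.
Step 2. [col 1: Q + F ≡ G (mod 10)] several values work for G in column 1 (Q + F ≡ G (mod 10), carry-in 0); try G=2 ⇒ G=2.
Step 3. [col 1: Q + F ≡ G (mod 10)] column 1: given F=9, G=2, carry-in 0, and digits 2,9 already taken and all letters distinct, Q+F≡G (mod 10) forces Q=3 ⇒ Q=3.
Step 4. [col 2: N + V ≡ P (mod 10)] V=4 is one option consistent with column 2 (N + V ≡ P (mod 10), carry-in 1) — take it. So V=4.
Step 5. [col 2: N + V ≡ P (mod 10)] no forcing yet in column 2 (carry-in 1); P=6 is free and consistent — try it ⇒ P=6.
Step 6. [col 2: N + V ≡ P (mod 10)] column 2: given V=4, P=6, carry-in 1, and digits 2,3,4,6,9 already taken and all letters distinct, N+V≡P (mod 10) forces N=1, so N=1.
Step 7. [col 3: N + F ≡ X (mod 10)] column 3: given N=1, F=9, carry-in 0, and digits 1,2,3,4,6,9 already taken and all letters distinct, N+F≡X (mod 10) forces X=0. So X=0.
Step 8. [col 4: H + H ≡ A (mod 10)] several values work for A in column 4 (H + H ≡ A (mod 10), carry-in 1); try A=7. So A=7.
Step 9. [col 4: H + H ≡ A (mod 10)] column 4: given A=7, carry-in 1, and digits 0,1,2,3,4,6,7,9 already taken and all letters distinct, H+H≡A (mod 10) forces H=8. So H=8.
Step 10. [col 6: G + T ≡ H (mod 10)] in column 6 we have G+T≡H with carry-in 1; given G=2, H=8 and digits 0,1,2,3,4,6,7,8,9 already taken and all letters distinct, that pins T to 5, so T=5.

Answer: A=7, F=9, G=2, H=8, N=1, P=6, Q=3, T=5, V=4, X=0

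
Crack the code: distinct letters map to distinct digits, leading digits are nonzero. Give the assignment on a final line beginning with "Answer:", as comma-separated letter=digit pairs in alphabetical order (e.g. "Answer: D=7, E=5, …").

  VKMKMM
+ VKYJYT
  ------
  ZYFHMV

Step 1. [col 1: M + T ≡ V (mod 10)] no forcing yet in column 1 (carry-in 0); M=8 is free and consistent — try it, so M=8.
Step 2. [col 1: M + T ≡ V (mod 10)] no forcing yet in column 1 (carry-in 0); V=1 is free and consistent — try it ⇒ V=1.
Step 3. [col 1: M + T ≡ V (mod 10)] from column 1 (M=8, V=1, carry-in 0, digits 1,8 already taken and all letters distinct): T must equal 3. So T=3.
Step 4. [col 2: M + Y ≡ M (mod 10)] in column 2 we have M+Y≡M with carry-in 1; given M=8 and digits 1,3,8 already taken and all letters distinct, that pins Y to 9 ⇒ Y=9.
Step 5. [col 3: K + J ≡ H (mod 10)] no forcing yet in column 3 (carry-in 1); H=5 is free and consistent — try it, so H=5.
Step 6. [col 3: K + J ≡ H (mod 10)] several values work for K in column 3 (K + J ≡ H (mod 10), carry-in 1); try K=4. So K=4.
Step 7. [col 3: K + J ≡ H (mod 10)] column 3 reads K+J+carry(1)=H with K=4, H=5; with digits 1,3,4,5,8,9 already taken and all letters distinct, the only value for J is 0 ⇒ J=0.
Step 8. [col 4: M + Y ≡ F (mod 10)] in column 4 we have M+Y≡F with carry-in 0; given M=8, Y=9 and digits 0,1,3,4,5,8,9 already taken and all letters distinct, that pins F to 7 ⇒ F=7.
Step 9. [col 6: V + V ≡ Z (mod 10)] column 6: given V=1, carry-in 0, and digits 0,1,3,4,5,7,8,9 already taken and all letters distinct, V+V≡Z (mod 10) forces Z=2. So Z=2.

Answer: F=7, H=5, J=0, K=4, M=8, T=3, V=1, Y=9, Z=2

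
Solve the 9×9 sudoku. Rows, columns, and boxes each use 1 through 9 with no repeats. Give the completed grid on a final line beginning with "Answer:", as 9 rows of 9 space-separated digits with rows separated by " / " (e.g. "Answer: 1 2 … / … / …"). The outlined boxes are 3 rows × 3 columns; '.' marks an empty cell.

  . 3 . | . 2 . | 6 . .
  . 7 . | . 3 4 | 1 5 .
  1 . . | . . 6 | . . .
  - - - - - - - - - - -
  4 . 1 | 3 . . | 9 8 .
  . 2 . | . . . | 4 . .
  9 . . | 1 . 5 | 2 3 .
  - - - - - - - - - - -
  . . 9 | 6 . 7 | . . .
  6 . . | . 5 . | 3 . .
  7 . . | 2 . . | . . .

Step 1. [r8c4∈{4,8,9}] in col 4, 4 fits only at r8c4, so r8c4=4.
Step 2. [r3c2∈{4,5,8,9}] r3c2 is the only open cell in col 2 admitting 9. So r3c2=9.
Step 3. [r3c7∈{7,8}] across col 7, 7 lands solely at r3c7. So r3c7=7.
Step 4. [r3c5∈{8}] nothing but 8 survives at r3c5. So r3c5=8.
Step 5. [r7c5∈{1}] r7c5 has the single candidate 1. So r7c5=1.
Step 6. [r7c1∈{2,3,5,8}] in row 7, 3 fits only at r7c1, so r7c1=3.
Step 7. [r8c3∈{2,8}] in box 7, 2 fits only at r8c3, so r8c3=2.
Step 8. [r9c5∈{9}] only 9 remains possible at r9c5, so r9c5=9.
Step 9. [r5c4∈{7,8,9}] 8 has one home in col 4: r5c4, so r5c4=8.
Step 10. [r5c1∈{5}] r5c1 has the single candidate 5 ⇒ r5c1=5.
Step 11. [r4c2∈{6}] r4c2 is down to just 6, so r4c2=6.
Step 12. [r1c1∈{8}] r1c1 is down to just 8. So r1c1=8.
Step 13. [r2c9∈{2,8,9}] in row 2, 8 fits only at r2c9 ⇒ r2c9=8.
Step 14. [r6c2∈{8}] only 8 remains possible at r6c2. So r6c2=8.
Step 15. [r9c3∈{4,5,8}] 8 has one home in col 3: r9c3 ⇒ r9c3=8.
Step 16. [r9c7∈{5}] r9c7's peers cover all but 5 ⇒ r9c7=5.
Step 17. [r6c3∈{7}] only 7 remains possible at r6c3. So r6c3=7.
Step 18. [r6c9∈{6}] r6c9's peers cover all but 6. So r6c9=6.
Step 19. [r8c2∈{1}] nothing but 1 survives at r8c2. So r8c2=1.
Step 20. [r9c2∈{4}] only 4 remains possible at r9c2. So r9c2=4.
Step 21. [r3c4∈{5}] r3c4's peers cover all but 5, so r3c4=5.
Step 22. [r3c3∈{4}] r3c3 is down to just 4. So r3c3=4.
Step 23. [r9c9∈{1}] nothing but 1 survives at r9c9 ⇒ r9c9=1.
Step 24. [r5c9∈{7}] nothing but 7 survives at r5c9 ⇒ r5c9=7.
Step 25. [r3c8∈{2}] r3c8 is down to just 2. So r3c8=2.
Step 26. [r2c4∈{9}] r2c4 is down to just 9, so r2c4=9.
Step 27. [r7c8∈{4}] r7c8's peers cover all but 4, so r7c8=4.
Step 28. [r8c9∈{9}] r8c9's peers cover all but 9, so r8c9=9.
Step 29. [r1c3∈{5}] nothing but 5 survives at r1c3 ⇒ r1c3=5.
Step 30. [r1c9∈{4}] r1c9 is down to just 4 ⇒ r1c9=4.
Step 31. [r4c9∈{5}] nothing but 5 survives at r4c9. So r4c9=5.
Step 32. [r7c7∈{8}] r7c7 is down to just 8 ⇒ r7c7=8.
Step 33. [r6c5∈{4}] r6c5 has the single candidate 4 ⇒ r6c5=4.
Step 34. [r9c6∈{3}] r9c6 has the single candidate 3 ⇒ r9c6=3.
Step 35. [r7c9∈{2}] nothing but 2 survives at r7c9, so r7c9=2.
Step 36. [r5c3∈{3}] r5c3 is down to just 3, so r5c3=3.
Step 37. [r1c6∈{1}] only 1 remains possible at r1c6 ⇒ r1c6=1.
Step 38. [r7c2∈{5}] nothing but 5 survives at r7c2. So r7c2=5.
Step 39. [r5c5∈{6}] r5c5 is down to just 6 ⇒ r5c5=6.
Step 40. [r1c8∈{9}] nothing but 9 survives at r1c8, so r1c8=9.
Step 41. [r4c6∈{2}] r4c6 has the single candidate 2 ⇒ r4c6=2.
Step 42. [r8c6∈{8}] r8c6 has the single candidate 8, so r8c6=8.
Step 43. [r1c4∈{7}] nothing but 7 survives at r1c4 ⇒ r1c4=7.
Step 44. [r2c3∈{6}] r2c3 has the single candidate 6 ⇒ r2c3=6.
Step 45. [r9c8∈{6}] r9c8 has the single candidate 6. So r9c8=6.
Step 46. [r2c1∈{2}] r2c1 has the single candidate 2. So r2c1=2.
Step 47. [r3c9∈{3}] r3c9's peers cover all but 3 ⇒ r3c9=3.
Step 48. [r4c5∈{7}] r4c5 has the single candidate 7. So r4c5=7.
Step 49. [r5c8∈{1}] r5c8 has the single candidate 1. So r5c8=1.
Step 50. [r8c8∈{7}] nothing but 7 survives at r8c8. So r8c8=7.
Step 51. [r5c6∈{9}] r5c6 has the single candidate 9 ⇒ r5c6=9.

Answer: 8 3 5 7 2 1 6 9 4 / 2 7 6 9 3 4 1 5 8 / 1 9 4 5 8 6 7 2 3 / 4 6 1 3 7 2 9 8 5 / 5 2 3 8 6 9 4 1 7 / 9 8 7 1 4 5 2 3 6 / 3 5 9 6 1 7 8 4 2 / 6 1 2 4 5 8 3 7 9 / 7 4 8 2 9 3 5 6 1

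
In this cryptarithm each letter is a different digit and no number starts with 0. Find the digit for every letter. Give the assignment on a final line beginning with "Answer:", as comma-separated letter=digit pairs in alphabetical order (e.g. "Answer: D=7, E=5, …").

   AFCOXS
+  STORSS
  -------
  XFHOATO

Step 1. [col 1: S + S ≡ O (mod 10)] several values work for S in column 1 (S + S ≡ O (mod 10), carry-in 0); try S=8 ⇒ S=8.
Step 2. [col 1: S + S ≡ O (mod 10)] from column 1 (S=8, carry-in 0, digits 8 already taken and all letters distinct): O must equal 6. So O=6.
Step 3. [col 2: X + S ≡ T (mod 10)] column 2 (X + S ≡ T (mod 10), carry-in 1) doesn't pin X yet; pick X=1 and continue. So X=1.
Step 4. [col 2: X + S ≡ T (mod 10)] column 2: given X=1, S=8, carry-in 1, and digits 1,6,8 already taken and all letters distinct, X+S≡T (mod 10) forces T=0 ⇒ T=0.
Step 5. [col 3: O + R ≡ A (mod 10)] no forcing yet in column 3 (carry-in 1); A=4 is free and consistent — try it. So A=4.
Step 6. [col 3: O + R ≡ A (mod 10)] column 3: given O=6, A=4, carry-in 1, and digits 0,1,4,6,8 already taken and all letters distinct, O+R≡A (mod 10) forces R=7 ⇒ R=7.
Step 7. [col 4: C + O ≡ O (mod 10)] in column 4 we have C+O≡O with carry-in 1; given O=6 and digits 0,1,4,6,7,8 already taken and all letters distinct, that pins C to 9, so C=9.
Step 8. [col 5: F + T ≡ H (mod 10)] in column 5 we have F+T≡H with carry-in 1; given T=0 and digits 0,1,4,6,7,8,9 already taken and all letters distinct, that pins H to 3. So H=3.
Step 9. [col 5: F + T ≡ H (mod 10)] in column 5 we have F+T≡H with carry-in 1; given T=0, H=3 and digits 0,1,3,4,6,7,8,9 already taken and all letters distinct, that pins F to 2. So F=2.

Answer: A=4, C=9, F=2, H=3, O=6, R=7, S=8, T=0, X=1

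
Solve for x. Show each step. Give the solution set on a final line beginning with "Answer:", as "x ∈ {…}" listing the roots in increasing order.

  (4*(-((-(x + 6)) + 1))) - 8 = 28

Step 1. [(4*(-((-(x + 6)) + 1))) - 8 = 28] peel the -8: add 8 from each side ⇒ sub: 4*(-((-(x + 6)) + 1)) = 36.
Step 2. [4*(-((-(x + 6)) + 1)) = 36] leading coefficient 4: divide by 4, so div: -((-(x + 6)) + 1) = 9.
Step 3. [-((-(x + 6)) + 1) = 9] LHS negated; negate both sides, so neg: (-(x + 6)) + 1 = -9.
Step 4. [(-(x + 6)) + 1 = -9] subtract 1: x sits inside (… + 1), so sub: -(x + 6) = -10.
Step 5. [-(x + 6) = -10] flip signs both sides. So neg: x + 6 = 10.
Step 6. [x + 6 = 10] 6 comes off first (subtract 6). So sub: x = 4.

Answer: x ∈ {4}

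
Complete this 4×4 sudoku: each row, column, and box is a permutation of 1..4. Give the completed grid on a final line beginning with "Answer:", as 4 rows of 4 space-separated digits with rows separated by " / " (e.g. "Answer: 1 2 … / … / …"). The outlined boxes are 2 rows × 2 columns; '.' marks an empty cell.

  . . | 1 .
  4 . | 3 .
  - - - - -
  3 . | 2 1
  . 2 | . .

Step 1. [r1c4∈{2,4}] across row 1, 4 lands solely at r1c4. So r1c4=4.
Step 2. [r3c2∈{4}] r3c2 has the single candidate 4 ⇒ r3c2=4.
Step 3. [r4c1∈{1}] r4c1 has the single candidate 1. So r4c1=1.
Step 4. [r4c3∈{4}] r4c3's peers cover all but 4. So r4c3=4.
Step 5. [r2c4∈{2}] r2c4's peers cover all but 2, so r2c4=2.
Step 6. [r1c1∈{2}] r1c1 is down to just 2 ⇒ r1c1=2.
Step 7. [r1c2∈{3}] only 3 remains possible at r1c2. So r1c2=3.
Step 8. [r4c4∈{3}] r4c4 has the single candidate 3, so r4c4=3.
Step 9. [r2c2∈{1}] only 1 remains possible at r2c2. So r2c2=1.

Answer: 2 3 1 4 / 4 1 3 2 / 3 4 2 1 / 1 2 4 3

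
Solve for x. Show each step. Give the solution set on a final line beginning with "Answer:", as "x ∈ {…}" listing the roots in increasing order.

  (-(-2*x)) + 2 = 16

Step 1. [(-(-2*x)) + 2 = 16] 2 comes off first (subtract 2) ⇒ sub: -(-2*x) = 14.
Step 2. [-(-2*x) = 14] leading − — multiply by −1, so neg: -2*x = -14.
Step 3. [-2*x = -14] leading coefficient -2: divide by -2 ⇒ div: x = 7.

Answer: x ∈ {7}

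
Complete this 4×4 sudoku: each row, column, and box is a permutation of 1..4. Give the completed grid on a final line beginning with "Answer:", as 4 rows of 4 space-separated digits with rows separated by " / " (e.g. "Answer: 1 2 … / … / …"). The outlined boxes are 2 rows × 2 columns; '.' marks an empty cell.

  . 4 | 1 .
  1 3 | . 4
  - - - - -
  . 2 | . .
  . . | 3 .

Step 1. [r4c4∈{1,2}] row 4 places 2 nowhere but r4c4 ⇒ r4c4=2.
Step 2. [r3c1∈{3,4}] in row 3, 3 fits only at r3c1, so r3c1=3.
Step 3. [r4c2∈{1}] only 1 remains possible at r4c2. So r4c2=1.
Step 4. [r3c3∈{4}] only 4 remains possible at r3c3. So r3c3=4.
Step 5. [r2c3∈{2}] nothing but 2 survives at r2c3, so r2c3=2.
Step 6. [r3c4∈{1}] r3c4 is down to just 1, so r3c4=1.
Step 7. [r1c4∈{3}] r1c4's peers cover all but 3. So r1c4=3.
Step 8. [r4c1∈{4}] r4c1 is down to just 4. So r4c1=4.
Step 9. [r1c1∈{2}] nothing but 2 survives at r1c1 ⇒ r1c1=2.

Answer: 2 4 1 3 / 1 3 2 4 / 3 2 4 1 / 4 1 3 2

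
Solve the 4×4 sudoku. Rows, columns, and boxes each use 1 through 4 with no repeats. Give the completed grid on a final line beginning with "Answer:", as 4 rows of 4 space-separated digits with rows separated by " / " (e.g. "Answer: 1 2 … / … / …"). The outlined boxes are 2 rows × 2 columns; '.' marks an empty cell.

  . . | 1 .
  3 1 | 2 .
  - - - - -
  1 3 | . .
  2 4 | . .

Step 1. [r2c4∈{4}] r2c4's peers cover all but 4 ⇒ r2c4=4.
Step 2. [r1c4∈{3}] r1c4 is down to just 3 ⇒ r1c4=3.
Step 3. [r1c1∈{4}] r1c1 is down to just 4. So r1c1=4.
Step 4. [r1c2∈{2}] r1c2 has the single candidate 2 ⇒ r1c2=2.
Step 5. [r3c3∈{4}] r3c3 is down to just 4. So r3c3=4.
Step 6. [r4c3∈{3}] nothing but 3 survives at r4c3. So r4c3=3.
Step 7. [r3c4∈{2}] r3c4's peers cover all but 2. So r3c4=2.
Step 8. [r4c4∈{1}] r4c4 is down to just 1 ⇒ r4c4=1.

Answer: 4 2 1 3 / 3 1 2 4 / 1 3 4 2 / 2 4 3 1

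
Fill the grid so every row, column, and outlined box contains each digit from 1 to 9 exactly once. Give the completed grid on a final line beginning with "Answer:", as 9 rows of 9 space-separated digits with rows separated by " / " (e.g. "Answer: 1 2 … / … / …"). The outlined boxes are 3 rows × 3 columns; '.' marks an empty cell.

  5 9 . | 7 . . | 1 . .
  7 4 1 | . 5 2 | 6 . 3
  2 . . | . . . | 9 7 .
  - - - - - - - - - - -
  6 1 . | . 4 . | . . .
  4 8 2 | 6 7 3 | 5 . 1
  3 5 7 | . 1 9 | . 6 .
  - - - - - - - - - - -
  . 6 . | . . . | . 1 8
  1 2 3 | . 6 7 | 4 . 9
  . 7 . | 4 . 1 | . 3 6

Step 1. [r8c4∈{5,8}] r8c4 is the only open cell in row 8 admitting 8, so r8c4=8.
Step 2. [r4c6∈{5,8}] 8 has one home in box 5: r4c6 ⇒ r4c6=8.
Step 3. [r1c8∈{2,4,8}] col 8 places 4 nowhere but r1c8, so r1c8=4.
Step 4. [r4c8∈{2,9}] 2 has one home in col 8: r4c8, so r4c8=2.
Step 5. [r7c1∈{9}] nothing but 9 survives at r7c1. So r7c1=9.
Step 6. [r1c5∈{3,8}] 3 has one home in row 1: r1c5. So r1c5=3.
Step 7. [r7c5∈{2}] nothing but 2 survives at r7c5 ⇒ r7c5=2.
Step 8. [r1c3∈{6,8}] r1c3 is the only open cell in row 1 admitting 8 ⇒ r1c3=8.
Step 9. [r7c6∈{5}] nothing but 5 survives at r7c6, so r7c6=5.
Step 10. [r3c3∈{6}] nothing but 6 survives at r3c3. So r3c3=6.
Step 11. [r7c7∈{7}] nothing but 7 survives at r7c7. So r7c7=7.
Step 12. [r9c7∈{2}] only 2 remains possible at r9c7. So r9c7=2.
Step 13. [r2c8∈{8}] r2c8 is down to just 8 ⇒ r2c8=8.
Step 14. [r9c3∈{5}] r9c3's peers cover all but 5 ⇒ r9c3=5.
Step 15. [r6c7∈{8}] nothing but 8 survives at r6c7 ⇒ r6c7=8.
Step 16. [r6c4∈{2}] nothing but 2 survives at r6c4, so r6c4=2.
Step 17. [r7c4∈{3}] nothing but 3 survives at r7c4. So r7c4=3.
Step 18. [r9c5∈{9}] r9c5's peers cover all but 9. So r9c5=9.
Step 19. [r5c8∈{9}] r5c8 is down to just 9, so r5c8=9.
Step 20. [r6c9∈{4}] only 4 remains possible at r6c9 ⇒ r6c9=4.
Step 21. [r4c4∈{5}] r4c4's peers cover all but 5. So r4c4=5.
Step 22. [r3c6∈{4}] r3c6 is down to just 4, so r3c6=4.
Step 23. [r3c2∈{3}] r3c2's peers cover all but 3. So r3c2=3.
Step 24. [r2c4∈{9}] only 9 remains possible at r2c4, so r2c4=9.
Step 25. [r7c3∈{4}] r7c3 has the single candidate 4, so r7c3=4.
Step 26. [r1c6∈{6}] r1c6's peers cover all but 6. So r1c6=6.
Step 27. [r4c3∈{9}] r4c3 is down to just 9, so r4c3=9.
Step 28. [r3c9∈{5}] only 5 remains possible at r3c9. So r3c9=5.
Step 29. [r4c7∈{3}] only 3 remains possible at r4c7, so r4c7=3.
Step 30. [r9c1∈{8}] r9c1 is down to just 8, so r9c1=8.
Step 31. [r3c4∈{1}] r3c4's peers cover all but 1 ⇒ r3c4=1.
Step 32. [r3c5∈{8}] nothing but 8 survives at r3c5. So r3c5=8.
Step 33. [r1c9∈{2}] r1c9 is down to just 2, so r1c9=2.
Step 34. [r4c9∈{7}] r4c9's peers cover all but 7, so r4c9=7.
Step 35. [r8c8∈{5}] r8c8 is down to just 5, so r8c8=5.

Answer: 5 9 8 7 3 6 1 4 2 / 7 4 1 9 5 2 6 8 3 / 2 3 6 1 8 4 9 7 5 / 6 1 9 5 4 8 3 2 7 / 4 8 2 6 7 3 5 9 1 / 3 5 7 2 1 9 8 6 4 / 9 6 4 3 2 5 7 1 8 / 1 2 3 8 6 7 4 5 9 / 8 7 5 4 9 1 2 3 6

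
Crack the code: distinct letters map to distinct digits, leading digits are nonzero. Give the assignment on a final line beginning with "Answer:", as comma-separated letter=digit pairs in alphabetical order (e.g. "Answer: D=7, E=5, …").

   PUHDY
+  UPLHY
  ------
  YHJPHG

Step 1. [col 1: Y + Y ≡ G (mod 10)] no forcing yet in column 1 (carry-in 0); G=2 is free and consistent — try it ⇒ G=2.
Step 2. [col 1: Y + Y ≡ G (mod 10)] several values work for Y in column 1 (Y + Y ≡ G (mod 10), carry-in 0); try Y=1, so Y=1.
Step 3. [col 2: D + H ≡ H (mod 10)] from column 2 (nothing yet, carry-in 0, digits 1,2 already taken and all letters distinct): D must equal 0. So D=0.
Step 4. [col 2: D + H ≡ H (mod 10)] column 2 (D + H ≡ H (mod 10), carry-in 0) doesn't pin H yet; pick H=5 and continue, so H=5.
Step 5. [col 3: H + L ≡ P (mod 10)] L=3 is one option consistent with column 3 (H + L ≡ P (mod 10), carry-in 0) — take it, so L=3.
Step 6. [col 3: H + L ≡ P (mod 10)] from column 3 (H=5, L=3, carry-in 0, digits 0,1,2,3,5 already taken and all letters distinct): P must equal 8. So P=8.
Step 7. [col 4: U + P ≡ J (mod 10)] column 4 (U + P ≡ J (mod 10), carry-in 0) doesn't pin J yet; pick J=4 and continue ⇒ J=4.
Step 8. [col 4: U + P ≡ J (mod 10)] column 4 reads U+P+carry(0)=J with P=8, J=4; with digits 0,1,2,3,4,5,8 already taken and all letters distinct, the only value for U is 6 ⇒ U=6.

Answer: D=0, G=2, H=5, J=4, L=3, P=8, U=6, Y=1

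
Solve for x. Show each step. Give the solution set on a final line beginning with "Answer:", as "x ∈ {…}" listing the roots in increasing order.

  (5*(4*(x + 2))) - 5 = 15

Step 1. [(5*(4*(x + 2))) - 5 = 15] peel the -5: add 5 from each side, so sub: 5*(4*(x + 2)) = 20.
Step 2. [5*(4*(x + 2)) = 20] divide by the outer 5, so div: 4*(x + 2) = 4.
Step 3. [4*(x + 2) = 4] divide by the outer 4 ⇒ div: x + 2 = 1.
Step 4. [x + 2 = 1] +2 is outermost — subtract 2 both sides, so sub: x = -1.

Answer: x ∈ {-1}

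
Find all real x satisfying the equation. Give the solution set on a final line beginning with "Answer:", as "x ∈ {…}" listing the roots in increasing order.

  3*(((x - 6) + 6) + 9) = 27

Step 1. [3*(((x - 6) + 6) + 9) = 27] 3 out front; divide by 3. So div: ((x - 6) + 6) + 9 = 9.
Step 2. [((x - 6) + 6) + 9 = 9] +9 is outermost — subtract 9 both sides, so sub: (x - 6) + 6 = 0.
Step 3. [(x - 6) + 6 = 0] subtract 6: x sits inside (… + 6) ⇒ sub: x - 6 = -6.
Step 4. [x - 6 = -6] peel the -6: add 6 from each side, so sub: x = 0.

Answer: x ∈ {0}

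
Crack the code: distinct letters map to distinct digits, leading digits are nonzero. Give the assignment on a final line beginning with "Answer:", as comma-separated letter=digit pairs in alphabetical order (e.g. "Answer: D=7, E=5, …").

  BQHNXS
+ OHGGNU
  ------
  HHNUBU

Step 1. [col 1: S + U ≡ U (mod 10)] column 1 reads S+U+carry(0)=U with nothing yet; with all letters distinct, none taken yet, the only value for S is 0 ⇒ S=0.
Step 2. [col 1: S + U ≡ U (mod 10)] column 1 (S + U ≡ U (mod 10), carry-in 0) doesn't pin U yet; pick U=4 and continue ⇒ U=4.
Step 3. [col 2: X + N ≡ B (mod 10)] several values work for X in column 2 (X + N ≡ B (mod 10), carry-in 0); try X=7 ⇒ X=7.
Step 4. [col 2: X + N ≡ B (mod 10)] B=2 is one option consistent with column 2 (X + N ≡ B (mod 10), carry-in 0) — take it ⇒ B=2.
Step 5. [col 2: X + N ≡ B (mod 10)] in column 2 we have X+N≡B with carry-in 0; given X=7, B=2 and digits 0,2,4,7 already taken and all letters distinct, that pins N to 5. So N=5.
Step 6. [col 3: N + G ≡ U (mod 10)] column 3 reads N+G+carry(1)=U with N=5, U=4; with digits 0,2,4,5,7 already taken and all letters distinct, the only value for G is 8 ⇒ G=8.
Step 7. [col 4: H + G ≡ N (mod 10)] in column 4 we have H+G≡N with carry-in 1; given G=8, N=5 and digits 0,2,4,5,7,8 already taken and all letters distinct, that pins H to 6, so H=6.
Step 8. [col 5: Q + H ≡ H (mod 10)] from column 5 (H=6, carry-in 1, digits 0,2,4,5,6,7,8 already taken and all letters distinct): Q must equal 9. So Q=9.
Step 9. [col 6: B + O ≡ H (mod 10)] from column 6 (B=2, H=6, carry-in 1, digits 0,2,4,5,6,7,8,9 already taken and all letters distinct): O must equal 3. So O=3.

Answer: B=2, G=8, H=6, N=5, O=3, Q=9, S=0, U=4, X=7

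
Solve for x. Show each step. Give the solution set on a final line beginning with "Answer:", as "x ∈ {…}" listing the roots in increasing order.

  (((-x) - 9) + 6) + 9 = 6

Step 1. [(((-x) - 9) + 6) + 9 = 6] 9 comes off first (subtract 9). So sub: ((-x) - 9) + 6 = -3.
Step 2. [((-x) - 9) + 6 = -3] subtract 6: x sits inside (… + 6) ⇒ sub: (-x) - 9 = -9.
Step 3. [(-x) - 9 = -9] add 9: x sits inside (… - 9), so sub: -x = 0.
Step 4. [-x = 0] leading − — multiply by −1. So neg: x = 0.

Answer: x ∈ {0}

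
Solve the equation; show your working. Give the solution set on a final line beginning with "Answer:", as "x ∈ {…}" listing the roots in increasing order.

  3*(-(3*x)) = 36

Step 1. [3*(-(3*x)) = 36] 3 out front; divide by 3. So div: -(3*x) = 12.
Step 2. [-(3*x) = 12] LHS negated; negate both sides, so neg: 3*x = -12.
Step 3. [3*x = -12] LHS = 3·(…); ÷3 both sides. So div: x = -4.

Answer: x ∈ {-4}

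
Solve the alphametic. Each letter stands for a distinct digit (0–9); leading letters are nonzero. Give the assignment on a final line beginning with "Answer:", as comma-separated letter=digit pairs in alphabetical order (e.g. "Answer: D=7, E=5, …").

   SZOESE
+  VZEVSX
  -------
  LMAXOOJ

Step 1. [col 1: E + X ≡ J (mod 10)] column 1 (E + X ≡ J (mod 10), carry-in 0) doesn't pin X yet; pick X=4 and continue ⇒ X=4.
Step 2. [L] adding two 6-digit numbers gives at most 6+1 digits, and here it does — L is that final carry and must be 1 ⇒ L=1.
Step 3. [col 1: E + X ≡ J (mod 10)] several values work for J in column 1 (E + X ≡ J (mod 10), carry-in 0); try J=7 ⇒ J=7.
Step 4. [col 1: E + X ≡ J (mod 10)] in column 1 we have E+X≡J with carry-in 0; given X=4, J=7 and digits 1,4,7 already taken and all letters distinct, that pins E to 3. So E=3.
Step 5. [col 2: S + S ≡ O (mod 10)] O=0 is one option consistent with column 2 (S + S ≡ O (mod 10), carry-in 0) — take it. So O=0.
Step 6. [col 2: S + S ≡ O (mod 10)] from column 2 (O=0, carry-in 0, digits 0,1,3,4,7 already taken and all letters distinct): S must equal 5, so S=5.
Step 7. [col 3: E + V ≡ O (mod 10)] in column 3 we have E+V≡O with carry-in 1; given E=3, O=0 and digits 0,1,3,4,5,7 already taken and all letters distinct, that pins V to 6 ⇒ V=6.
Step 8. [col 5: Z + Z ≡ A (mod 10)] column 5 reads Z+Z+carry(0)=A with nothing yet; with digits 0,1,3,4,5,6,7 already taken and all letters distinct, the only value for Z is 9. So Z=9.
Step 9. [col 5: Z + Z ≡ A (mod 10)] column 5 reads Z+Z+carry(0)=A with Z=9; with digits 0,1,3,4,5,6,7,9 already taken and all letters distinct, the only value for A is 8. So A=8.
Step 10. [col 6: S + V ≡ M (mod 10)] column 6: given S=5, V=6, carry-in 1, and digits 0,1,3,4,5,6,7,8,9 already taken and all letters distinct, S+V≡M (mod 10) forces M=2 ⇒ M=2.

Answer: A=8, E=3, J=7, L=1, M=2, O=0, S=5, V=6, X=4, Z=9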